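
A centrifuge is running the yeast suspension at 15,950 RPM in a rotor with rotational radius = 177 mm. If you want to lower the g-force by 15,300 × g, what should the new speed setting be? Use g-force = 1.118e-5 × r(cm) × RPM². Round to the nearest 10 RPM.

N₂ ≈ 13310 RPM

r = 177 mm = 17.7 cm
Current RCF = 1.118 × 10⁻⁵ × 17.7 × (15950)² = 1.118 × 10⁻⁵ × 17.7 × 254,402,500 ≈ 50,342.7 × g
Target RCF = 50,342.7 − 15,300 = 35,042.7 × g
N² = 35,042.7 / (19.7886 × 10⁻⁵) = 177,085,292
N ≈ √177,085,292 ≈ 13,307.3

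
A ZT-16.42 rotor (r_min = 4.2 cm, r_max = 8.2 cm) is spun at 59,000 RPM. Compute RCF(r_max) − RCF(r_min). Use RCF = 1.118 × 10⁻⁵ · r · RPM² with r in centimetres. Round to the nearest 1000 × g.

ΔRCF = 1.118 × 10⁻⁵ × (r_max − r_min) × N² = 1.118 × 10⁻⁵ × 4.0 × 3,481,000,000 ≈ 155,670.3

156000 x g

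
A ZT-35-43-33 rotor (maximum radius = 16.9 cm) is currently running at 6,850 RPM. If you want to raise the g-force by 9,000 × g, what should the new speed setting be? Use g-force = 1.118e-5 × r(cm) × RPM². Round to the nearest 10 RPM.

≈ 9720 RPM

Current RCF = 1.118 × 10⁻⁵ × 16.9 × (6850)² = 1.118 × 10⁻⁵ × 16.9 × 46,922,500 ≈ 8,865.6 × g
Target RCF = 8,865.6 + 9,000 = 17,865.6 × g
N² = 17,865.6 / (18.8942 × 10⁻⁵) = 94,556,001
N ≈ √94,556,001 ≈ 9,724.0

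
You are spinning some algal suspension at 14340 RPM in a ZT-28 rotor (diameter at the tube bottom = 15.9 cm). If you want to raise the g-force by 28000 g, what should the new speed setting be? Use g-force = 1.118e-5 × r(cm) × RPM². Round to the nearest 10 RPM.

N₂ ≈ 22820 RPM

r = 15.9 / 2 = 7.95 cm
Current RCF = 1.118 × 10⁻⁵ × 7.95 × (14340)² = 1.118 × 10⁻⁵ × 7.95 × 205,635,600 ≈ 18,277.1 × g
Target RCF = 18,277.1 + 28,000 = 46,277.1 × g
N² = 46,277.1 / (8.8881 × 10⁻⁵) = 520,663,584
N ≈ √520,663,584 ≈ 22,818.1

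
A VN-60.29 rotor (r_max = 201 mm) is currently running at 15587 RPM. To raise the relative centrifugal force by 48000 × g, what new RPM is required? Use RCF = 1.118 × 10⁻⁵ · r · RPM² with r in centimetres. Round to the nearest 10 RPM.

r = 201 mm = 20.1 cm
Current RCF = 1.118 × 10⁻⁵ × 20.1 × (15587)² = 1.118 × 10⁻⁵ × 20.1 × 242,954,569 ≈ 54,596.3 × g
Target RCF = 54,596.3 + 48,000 = 102,596.3 × g
N² = 102,596.3 / (22.4718 × 10⁻⁵) = 456,555,772
N ≈ √456,555,772 ≈ 21,367.2

N₂ ≈ 21370 RPM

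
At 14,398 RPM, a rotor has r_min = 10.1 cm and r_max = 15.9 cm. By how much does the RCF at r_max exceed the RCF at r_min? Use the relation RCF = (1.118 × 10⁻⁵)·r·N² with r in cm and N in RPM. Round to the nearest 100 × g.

ΔRCF ≈ 13400 g

RCF_max = 1.118 × 10⁻⁵ × 15.9 × (14398)² = 1.118 × 10⁻⁵ × 15.9 × 207,302,404 ≈ 36,850.5 × g
RCF_min = 1.118 × 10⁻⁵ × 10.1 × (14398)² = 1.118 × 10⁻⁵ × 10.1 × 207,302,404 ≈ 23,408.2 × g
ΔRCF = 36,850.5 − 23,408.2 = 13,442.3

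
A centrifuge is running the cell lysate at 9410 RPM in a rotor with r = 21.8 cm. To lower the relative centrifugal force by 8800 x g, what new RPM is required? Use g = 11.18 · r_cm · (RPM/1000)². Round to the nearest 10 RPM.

Current RCF = 11.18 × 21.8 × (9.41)² = 11.18 × 21.8 × 88.5481 ≈ 21,581.3 × g
Target RCF = 21,581.3 − 8,800 = 12,781.3 × g
(N/1000)² = 12,781.3 / 243.724 = 52.4417
N = 1000 × √52.4417 ≈ 7,241.7

7240 RPM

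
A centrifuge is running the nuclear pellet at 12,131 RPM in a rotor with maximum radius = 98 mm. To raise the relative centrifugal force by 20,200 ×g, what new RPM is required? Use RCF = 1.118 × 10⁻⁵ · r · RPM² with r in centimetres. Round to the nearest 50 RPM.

r = 98 mm = 9.8 cm
Current RCF = 1.118 × 10⁻⁵ × 9.8 × (12131)² = 1.118 × 10⁻⁵ × 9.8 × 147,161,161 ≈ 16,123.6 × g
Target RCF = 16,123.6 + 20,200 = 36,323.6 × g
N² = 36,323.6 / (10.9564 × 10⁻⁵) = 331,528,604
N ≈ √331,528,604 ≈ 18,207.9

18200 RPM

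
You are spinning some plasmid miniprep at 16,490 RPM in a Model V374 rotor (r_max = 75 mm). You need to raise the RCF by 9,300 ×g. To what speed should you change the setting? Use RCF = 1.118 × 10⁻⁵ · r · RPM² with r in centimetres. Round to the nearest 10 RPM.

N₂ ≈ 19570 RPM

r = 75 mm = 7.5 cm
Current RCF = 1.118 × 10⁻⁵ × 7.5 × (16490)² = 1.118 × 10⁻⁵ × 7.5 × 271,920,100 ≈ 22,800.5 × g
Target RCF = 22,800.5 + 9,300 = 32,100.5 × g
N² = 32,100.5 / (8.385 × 10⁻⁵) = 382,832,439
N ≈ √382,832,439 ≈ 19,566.1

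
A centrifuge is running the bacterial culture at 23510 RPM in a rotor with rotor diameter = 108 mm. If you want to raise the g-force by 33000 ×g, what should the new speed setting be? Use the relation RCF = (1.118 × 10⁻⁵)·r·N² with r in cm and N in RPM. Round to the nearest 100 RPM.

r = 108 mm / 2 = 54 mm = 5.4 cm
Current RCF = 1.118 × 10⁻⁵ × 5.4 × (23510)² = 1.118 × 10⁻⁵ × 5.4 × 552,720,100 ≈ 33,368.8 × g
Target RCF = 33,368.8 + 33,000 = 66,368.8 × g
N² = 66,368.8 / (6.0372 × 10⁻⁵) = 1,099,330,816
N ≈ √1,099,330,816 ≈ 33,156.2

N₂ ≈ 33200 RPM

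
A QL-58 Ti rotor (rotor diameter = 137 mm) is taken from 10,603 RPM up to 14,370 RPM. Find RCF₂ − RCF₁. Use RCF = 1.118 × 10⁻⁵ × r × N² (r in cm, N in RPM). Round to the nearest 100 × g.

7200 x g

r = 137 mm / 2 = 68.5 mm = 6.85 cm
RCF₁ = 1.118 × 10⁻⁵ × 6.85 × (10603)² = 1.118 × 10⁻⁵ × 6.85 × 112,423,609 ≈ 8,609.7 × g
RCF₂ = 1.118 × 10⁻⁵ × 6.85 × (14370)² = 1.118 × 10⁻⁵ × 6.85 × 206,496,900 ≈ 15,814.2 × g
Increase = 15,814.2 − 8,609.7 = 7,204.5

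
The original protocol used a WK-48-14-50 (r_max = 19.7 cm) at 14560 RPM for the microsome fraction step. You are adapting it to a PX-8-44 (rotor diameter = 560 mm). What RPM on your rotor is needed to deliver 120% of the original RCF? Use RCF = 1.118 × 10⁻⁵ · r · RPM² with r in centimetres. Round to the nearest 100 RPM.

13400 RPM

RCF_original = 1.118 × 10⁻⁵ × 19.7 × (14560)² = 1.118 × 10⁻⁵ × 19.7 × 211,993,600 ≈ 46,690.7 × g
Target RCF = 1.2 × 46,690.7 ≈ 56,028.8 × g
Your rotor: r = 560 mm / 2 = 280 mm = 28 cm
56,028.8 = 1.118 × 10⁻⁵ × 28 × N²
N² = 56,028.8 / (31.304 × 10⁻⁵) = 178,982,878
N ≈ √178,982,878 ≈ 13,378.4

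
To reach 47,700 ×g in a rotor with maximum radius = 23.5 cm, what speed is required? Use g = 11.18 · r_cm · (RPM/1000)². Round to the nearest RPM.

RCF = 11.18 × r × (N/1000)²
47,700 = 11.18 × 23.5 × (N/1000)²
(N/1000)² = 47,700 / 262.73 = 181.5552
N = 1000 × √181.5552 ≈ 13,474.2

13474 RPM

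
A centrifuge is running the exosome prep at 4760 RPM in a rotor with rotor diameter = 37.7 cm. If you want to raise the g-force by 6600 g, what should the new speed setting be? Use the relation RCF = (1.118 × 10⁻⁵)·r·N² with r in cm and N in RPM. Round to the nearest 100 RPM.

r = 37.7 / 2 = 18.85 cm
Current RCF = 1.118 × 10⁻⁵ × 18.85 × (4760)² = 1.118 × 10⁻⁵ × 18.85 × 22,657,600 ≈ 4,774.9 × g
Target RCF = 4,774.9 + 6,600 = 11,374.9 × g
N² = 11,374.9 / (21.0743 × 10⁻⁵) = 53,975,221
N ≈ √53,975,221 ≈ 7,346.8

≈ 7300 RPM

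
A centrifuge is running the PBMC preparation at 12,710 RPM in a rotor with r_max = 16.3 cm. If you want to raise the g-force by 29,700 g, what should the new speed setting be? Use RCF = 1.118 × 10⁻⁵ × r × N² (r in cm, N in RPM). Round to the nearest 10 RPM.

Current RCF = 1.118 × 10⁻⁵ × 16.3 × (12710)² = 1.118 × 10⁻⁵ × 16.3 × 161,544,100 ≈ 29,438.8 × g
Target RCF = 29,438.8 + 29,700 = 59,138.8 × g
N² = 59,138.8 / (18.2234 × 10⁻⁵) = 324,521,220
N ≈ √324,521,220 ≈ 18,014.5

18010 RPM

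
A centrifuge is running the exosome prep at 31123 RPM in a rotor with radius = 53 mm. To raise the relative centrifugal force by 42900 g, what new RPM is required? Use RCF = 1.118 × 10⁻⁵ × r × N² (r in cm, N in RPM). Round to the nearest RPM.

N₂ ≈ 41142 RPM

r = 53 mm = 5.3 cm
Current RCF = 1.118 × 10⁻⁵ × 5.3 × (31123)² = 1.118 × 10⁻⁵ × 5.3 × 968,641,129 ≈ 57,395.9 × g
Target RCF = 57,395.9 + 42,900 = 100,295.9 × g
N² = 100,295.9 / (5.9254 × 10⁻⁵) = 1,692,643,535
N ≈ √1,692,643,535 ≈ 41,141.7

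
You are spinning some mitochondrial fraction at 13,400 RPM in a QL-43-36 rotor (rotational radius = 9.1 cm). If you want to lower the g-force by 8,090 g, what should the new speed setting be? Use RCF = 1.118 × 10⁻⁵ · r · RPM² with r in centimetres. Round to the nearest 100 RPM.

10000 RPM

Current RCF = 1.118 × 10⁻⁵ × 9.1 × (13400)² = 1.118 × 10⁻⁵ × 9.1 × 179,560,000 ≈ 18,268.1 × g
Target RCF = 18,268.1 − 8,090 = 10,178.1 × g
N² = 10,178.1 / (10.1738 × 10⁻⁵) = 100,042,265
N ≈ √100,042,265 ≈ 10,002.1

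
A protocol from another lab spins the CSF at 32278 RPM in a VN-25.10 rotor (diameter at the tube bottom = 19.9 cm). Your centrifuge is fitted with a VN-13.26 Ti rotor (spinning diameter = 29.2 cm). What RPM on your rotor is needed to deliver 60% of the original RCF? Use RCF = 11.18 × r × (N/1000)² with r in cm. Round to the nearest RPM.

Original rotor: r = 19.9 / 2 = 9.95 cm
RCF = 11.18 × r × (N/1000)²
RCF_original = 11.18 × 9.95 × (32.278)² = 11.18 × 9.95 × 1,041.869284 ≈ 115,898.6 × g
Target RCF = 0.6 × 115,898.6 ≈ 69,539.2 × g
Your rotor: r = 29.2 / 2 = 14.6 cm
69,539.2 = 11.18 × 14.6 × (N/1000)²
(N/1000)² = 69,539.2 / 163.228 = 426.0249
N = 1000 × √426.0249 ≈ 20,640.4

≈ 20640 RPM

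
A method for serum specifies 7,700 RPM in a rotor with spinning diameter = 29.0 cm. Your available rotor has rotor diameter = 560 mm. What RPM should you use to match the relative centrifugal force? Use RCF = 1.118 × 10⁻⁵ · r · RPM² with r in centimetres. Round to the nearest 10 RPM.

Original rotor: r = 29.0 / 2 = 14.5 cm
RCF_original = 1.118 × 10⁻⁵ × 14.5 × (7700)² = 1.118 × 10⁻⁵ × 14.5 × 59,290,000 ≈ 9,611.5 × g
Your rotor: r = 560 mm / 2 = 280 mm = 28 cm
9,611.5 = 1.118 × 10⁻⁵ × 28 × N²
N² = 9,611.5 / (31.304 × 10⁻⁵) = 30,703,744
N ≈ √30,703,744 ≈ 5,541.1

5540 RPM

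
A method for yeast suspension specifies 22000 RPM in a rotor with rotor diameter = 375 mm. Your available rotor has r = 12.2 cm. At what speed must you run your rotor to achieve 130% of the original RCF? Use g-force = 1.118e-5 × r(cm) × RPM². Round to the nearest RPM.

Original rotor: r = 375 mm / 2 = 187.5 mm = 18.75 cm
RCF = 1.118 × 10⁻⁵ × r × N²
RCF_original = 1.118 × 10⁻⁵ × 18.75 × (22000)² = 1.118 × 10⁻⁵ × 18.75 × 484,000,000 ≈ 101,458.5 × g
Target RCF = 1.3 × 101,458.5 ≈ 131,896.1 × g
131,896.1 = 1.118 × 10⁻⁵ × 12.2 × N²
N² = 131,896.1 / (13.6396 × 10⁻⁵) = 967,008,563
N ≈ √967,008,563 ≈ 31,096.8

31097 RPM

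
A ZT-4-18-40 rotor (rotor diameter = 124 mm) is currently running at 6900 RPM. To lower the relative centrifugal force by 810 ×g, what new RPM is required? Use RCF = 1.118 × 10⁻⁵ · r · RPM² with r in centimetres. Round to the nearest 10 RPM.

r = 124 mm / 2 = 62 mm = 6.2 cm
Current RCF = 1.118 × 10⁻⁵ × 6.2 × (6900)² = 1.118 × 10⁻⁵ × 6.2 × 47,610,000 ≈ 3,300.1 × g
Target RCF = 3,300.1 − 810 = 2,490.1 × g
N² = 2,490.1 / (6.9316 × 10⁻⁵) = 35,923,885
N ≈ √35,923,885 ≈ 5,993.7

N₂ ≈ 5990 RPM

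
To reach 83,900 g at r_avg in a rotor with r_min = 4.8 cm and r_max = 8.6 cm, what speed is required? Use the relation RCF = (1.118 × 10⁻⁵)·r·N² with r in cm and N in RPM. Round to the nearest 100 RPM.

r_avg = (4.8 + 8.6) / 2 = 6.7 cm
83,900 = 1.118 × 10⁻⁵ × 6.7 × N²
N² = 83,900 / (7.4906 × 10⁻⁵) = 1,120,070,488
N ≈ √1,120,070,488 ≈ 33,467.5

≈ 33500 RPM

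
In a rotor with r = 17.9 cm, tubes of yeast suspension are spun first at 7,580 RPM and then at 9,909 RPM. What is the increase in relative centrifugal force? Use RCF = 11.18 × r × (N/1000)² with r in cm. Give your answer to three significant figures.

RCF₁ = 11.18 × 17.9 × (7.58)² = 11.18 × 17.9 × 57.4564 ≈ 11,498.3 × g
RCF₂ = 11.18 × 17.9 × (9.909)² = 11.18 × 17.9 × 98.188281 ≈ 19,649.6 × g
Increase = 19,649.6 − 11,498.3 = 8,151.3

8150 ×g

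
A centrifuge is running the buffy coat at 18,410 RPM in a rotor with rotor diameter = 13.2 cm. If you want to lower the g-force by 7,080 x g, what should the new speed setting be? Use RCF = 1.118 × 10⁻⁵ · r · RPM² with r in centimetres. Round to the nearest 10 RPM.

r = 13.2 / 2 = 6.6 cm
Current RCF = 1.118 × 10⁻⁵ × 6.6 × (18410)² = 1.118 × 10⁻⁵ × 6.6 × 338,928,100 ≈ 25,008.8 × g
Target RCF = 25,008.8 − 7,080 = 17,928.8 × g
N² = 17,928.8 / (7.3788 × 10⁻⁵) = 242,977,178
N ≈ √242,977,178 ≈ 15,587.7

15590 RPM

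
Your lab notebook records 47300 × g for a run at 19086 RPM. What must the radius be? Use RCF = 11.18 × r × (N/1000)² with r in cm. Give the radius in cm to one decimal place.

47300 = 11.18 × r × (19.086)²
r = 47300 / (11.18 × 364.275396) = 47300 / 4072.599 ≈ 11.614 cm

≈ 11.6 cm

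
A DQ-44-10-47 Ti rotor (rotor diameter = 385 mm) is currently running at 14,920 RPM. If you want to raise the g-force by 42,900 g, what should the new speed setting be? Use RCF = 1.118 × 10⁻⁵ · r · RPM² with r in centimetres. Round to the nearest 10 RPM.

r = 385 mm / 2 = 192.5 mm = 19.25 cm
Current RCF = 1.118 × 10⁻⁵ × 19.25 × (14920)² = 1.118 × 10⁻⁵ × 19.25 × 222,606,400 ≈ 47,908.2 × g
Target RCF = 47,908.2 + 42,900 = 90,808.2 × g
N² = 90,808.2 / (21.5215 × 10⁻⁵) = 421,941,779
N ≈ √421,941,779 ≈ 20,541.2

20540 RPM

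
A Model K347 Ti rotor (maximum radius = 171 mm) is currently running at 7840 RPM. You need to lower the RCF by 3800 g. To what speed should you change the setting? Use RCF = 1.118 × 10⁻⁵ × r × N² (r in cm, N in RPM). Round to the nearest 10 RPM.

r = 171 mm = 17.1 cm
Current RCF = 1.118 × 10⁻⁵ × 17.1 × (7840)² = 1.118 × 10⁻⁵ × 17.1 × 61,465,600 ≈ 11,750.9 × g
Target RCF = 11,750.9 − 3,800 = 7,950.9 × g
N² = 7,950.9 / (19.1178 × 10⁻⁵) = 41,588,990
N ≈ √41,588,990 ≈ 6,449.0

N₂ ≈ 6450 RPM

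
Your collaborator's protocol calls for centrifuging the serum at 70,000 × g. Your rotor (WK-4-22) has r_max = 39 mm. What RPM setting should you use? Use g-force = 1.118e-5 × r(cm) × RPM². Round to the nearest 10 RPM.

≈ 40070 RPM

r = 39 mm = 3.9 cm
RCF = 1.118 × 10⁻⁵ × r × N²
70,000 = 1.118 × 10⁻⁵ × 3.9 × N²
N² = 70,000 / (4.3602 × 10⁻⁵) = 1,605,430,944
N ≈ √1,605,430,944 ≈ 40,067.8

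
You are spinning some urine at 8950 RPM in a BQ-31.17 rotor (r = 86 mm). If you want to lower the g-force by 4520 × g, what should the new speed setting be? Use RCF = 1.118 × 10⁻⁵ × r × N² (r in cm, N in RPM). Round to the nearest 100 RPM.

N₂ ≈ 5800 RPM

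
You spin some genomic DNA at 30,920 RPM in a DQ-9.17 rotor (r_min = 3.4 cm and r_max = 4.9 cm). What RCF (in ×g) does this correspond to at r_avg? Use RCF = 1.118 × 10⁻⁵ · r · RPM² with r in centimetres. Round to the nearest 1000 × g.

≈ 44000 ×g

r_avg = (3.4 + 4.9) / 2 = 4.15 cm
RCF = 1.118 × 10⁻⁵ × r × N²
RCF = 1.118 × 10⁻⁵ × 4.15 × (30920)² = 1.118 × 10⁻⁵ × 4.15 × 956,046,400 ≈ 44,357.7 × g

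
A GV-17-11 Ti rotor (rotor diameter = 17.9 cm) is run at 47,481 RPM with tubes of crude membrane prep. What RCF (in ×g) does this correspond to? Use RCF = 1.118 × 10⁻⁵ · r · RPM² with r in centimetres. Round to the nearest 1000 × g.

r = 17.9 / 2 = 8.95 cm
RCF = 1.118 × 10⁻⁵ × r × N²
RCF = 1.118 × 10⁻⁵ × 8.95 × (47481)² = 1.118 × 10⁻⁵ × 8.95 × 2,254,445,361 ≈ 225,582.1 × g

226000 ×g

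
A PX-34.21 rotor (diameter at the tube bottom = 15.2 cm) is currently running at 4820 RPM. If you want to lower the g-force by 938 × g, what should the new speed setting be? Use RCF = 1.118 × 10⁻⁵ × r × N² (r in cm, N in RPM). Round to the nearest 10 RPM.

3490 RPM

r = 15.2 / 2 = 7.6 cm
Current RCF = 1.118 × 10⁻⁵ × 7.6 × (4820)² = 1.118 × 10⁻⁵ × 7.6 × 23,232,400 ≈ 1,974 × g
Target RCF = 1,974 − 938 = 1,036 × g
N² = 1,036 / (8.4968 × 10⁻⁵) = 12,192,826
N ≈ √12,192,826 ≈ 3,491.8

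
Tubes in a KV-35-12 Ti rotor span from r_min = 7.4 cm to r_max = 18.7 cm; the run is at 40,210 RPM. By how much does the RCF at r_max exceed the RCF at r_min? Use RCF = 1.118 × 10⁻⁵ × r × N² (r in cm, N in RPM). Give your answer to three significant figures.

204000 g

ΔRCF = 1.118 × 10⁻⁵ × (r_max − r_min) × N² = 1.118 × 10⁻⁵ × 11.3 × 1,616,844,100 ≈ 204,262.4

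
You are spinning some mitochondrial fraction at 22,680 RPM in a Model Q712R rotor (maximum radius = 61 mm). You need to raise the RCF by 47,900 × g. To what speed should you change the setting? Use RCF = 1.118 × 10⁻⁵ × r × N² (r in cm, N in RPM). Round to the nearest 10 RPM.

r = 61 mm = 6.1 cm
Current RCF = 1.118 × 10⁻⁵ × 6.1 × (22680)² = 1.118 × 10⁻⁵ × 6.1 × 514,382,400 ≈ 35,079.9 × g
Target RCF = 35,079.9 + 47,900 = 82,979.9 × g
N² = 82,979.9 / (6.8198 × 10⁻⁵) = 1,216,749,758
N ≈ √1,216,749,758 ≈ 34,881.9

≈ 34880 RPM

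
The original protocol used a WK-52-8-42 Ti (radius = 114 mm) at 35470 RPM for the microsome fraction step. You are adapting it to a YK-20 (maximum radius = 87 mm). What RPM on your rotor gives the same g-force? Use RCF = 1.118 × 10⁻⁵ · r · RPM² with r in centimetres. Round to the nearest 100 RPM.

Original rotor: r = 114 mm = 11.4 cm
RCF_original = 1.118 × 10⁻⁵ × 11.4 × (35470)² = 1.118 × 10⁻⁵ × 11.4 × 1,258,120,900 ≈ 160,350 × g
Your rotor: r = 87 mm = 8.7 cm
160,350 = 1.118 × 10⁻⁵ × 8.7 × N²
N² = 160,350 / (9.7266 × 10⁻⁵) = 1,648,571,957
N ≈ √1,648,571,957 ≈ 40,602.6

40600 RPM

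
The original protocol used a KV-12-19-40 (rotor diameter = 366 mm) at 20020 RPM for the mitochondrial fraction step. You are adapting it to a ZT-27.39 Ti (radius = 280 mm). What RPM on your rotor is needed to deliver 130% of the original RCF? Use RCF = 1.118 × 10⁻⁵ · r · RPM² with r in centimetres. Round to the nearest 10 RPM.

≈ 18450 RPM

Original rotor: r = 366 mm / 2 = 183 mm = 18.3 cm
RCF_original = 1.118 × 10⁻⁵ × 18.3 × (20020)² = 1.118 × 10⁻⁵ × 18.3 × 400,800,400 ≈ 82,001.4 × g
Target RCF = 1.3 × 82,001.4 ≈ 106,601.8 × g
Your rotor: r = 280 mm = 28.0 cm
106,601.8 = 1.118 × 10⁻⁵ × 28 × N²
N² = 106,601.8 / (31.304 × 10⁻⁵) = 340,537,312
N ≈ √340,537,312 ≈ 18,453.7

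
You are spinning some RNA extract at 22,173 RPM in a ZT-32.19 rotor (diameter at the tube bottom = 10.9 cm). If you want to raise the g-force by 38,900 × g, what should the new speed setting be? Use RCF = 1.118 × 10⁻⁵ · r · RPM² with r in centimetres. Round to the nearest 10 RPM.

≈ 33620 RPM

r = 10.9 / 2 = 5.45 cm
Current RCF = 1.118 × 10⁻⁵ × 5.45 × (22173)² = 1.118 × 10⁻⁵ × 5.45 × 491,641,929 ≈ 29,956.2 × g
Target RCF = 29,956.2 + 38,900 = 68,856.2 × g
N² = 68,856.2 / (6.0931 × 10⁻⁵) = 1,130,068,438
N ≈ √1,130,068,438 ≈ 33,616.5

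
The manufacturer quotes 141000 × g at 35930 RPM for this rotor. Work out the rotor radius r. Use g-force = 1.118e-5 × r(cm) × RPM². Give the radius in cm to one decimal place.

9.8 cm

RCF = 1.118 × 10⁻⁵ × r × N²
141000 = 1.118 × 10⁻⁵ × r × (35930)²
r = 141000 / (1.118 × 10⁻⁵ × 1,290,964,900) = 141000 / 14432.99 ≈ 9.769 cm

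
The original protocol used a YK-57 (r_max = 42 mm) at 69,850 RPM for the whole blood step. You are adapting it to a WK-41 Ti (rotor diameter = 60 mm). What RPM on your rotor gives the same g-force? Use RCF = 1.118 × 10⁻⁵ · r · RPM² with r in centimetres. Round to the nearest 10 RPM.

Original rotor: r = 42 mm = 4.2 cm
RCF_original = 1.118 × 10⁻⁵ × 4.2 × (69850)² = 1.118 × 10⁻⁵ × 4.2 × 4,879,022,500 ≈ 229,099.4 × g
Your rotor: r = 60 mm / 2 = 30 mm = 3 cm
229,099.4 = 1.118 × 10⁻⁵ × 3 × N²
N² = 229,099.4 / (3.354 × 10⁻⁵) = 6,830,632,081
N ≈ √6,830,632,081 ≈ 82,647.6

≈ 82650 RPM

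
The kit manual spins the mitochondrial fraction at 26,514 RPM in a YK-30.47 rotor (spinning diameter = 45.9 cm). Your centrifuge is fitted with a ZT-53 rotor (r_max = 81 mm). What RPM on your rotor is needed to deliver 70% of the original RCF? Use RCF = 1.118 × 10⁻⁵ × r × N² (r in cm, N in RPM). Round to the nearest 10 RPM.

Original rotor: r = 45.9 / 2 = 22.95 cm
RCF_original = 1.118 × 10⁻⁵ × 22.95 × (26514)² = 1.118 × 10⁻⁵ × 22.95 × 702,992,196 ≈ 180,374.4 × g
Target RCF = 0.7 × 180,374.4 ≈ 126,262.1 × g
Your rotor: r = 81 mm = 8.1 cm
126,262.1 = 1.118 × 10⁻⁵ × 8.1 × N²
N² = 126,262.1 / (9.0558 × 10⁻⁵) = 1,394,267,762
N ≈ √1,394,267,762 ≈ 37,339.9

37340 RPM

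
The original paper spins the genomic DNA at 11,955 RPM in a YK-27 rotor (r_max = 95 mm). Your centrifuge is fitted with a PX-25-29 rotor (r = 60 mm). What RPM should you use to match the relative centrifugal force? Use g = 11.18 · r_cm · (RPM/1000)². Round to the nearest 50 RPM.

Original rotor: r = 95 mm = 9.5 cm
RCF_original = 11.18 × 9.5 × (11.955)² = 11.18 × 9.5 × 142.922025 ≈ 15,179.7 × g
Your rotor: r = 60 mm = 6.0 cm
15,179.7 = 11.18 × 6 × (N/1000)²
(N/1000)² = 15,179.7 / 67.08 = 226.2925
N = 1000 × √226.2925 ≈ 15,043.0

≈ 15050 RPM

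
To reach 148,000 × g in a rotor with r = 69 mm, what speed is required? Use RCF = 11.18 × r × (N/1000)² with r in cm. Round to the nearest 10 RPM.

≈ 43800 RPM

r = 69 mm = 6.9 cm
148,000 = 11.18 × 6.9 × (N/1000)²
(N/1000)² = 148,000 / 77.142 = 1918.54
N = 1000 × √1918.54 ≈ 43,801.1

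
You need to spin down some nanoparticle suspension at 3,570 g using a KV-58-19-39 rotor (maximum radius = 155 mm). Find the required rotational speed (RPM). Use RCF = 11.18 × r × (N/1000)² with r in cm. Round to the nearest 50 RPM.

r = 155 mm = 15.5 cm
3,570 = 11.18 × 15.5 × (N/1000)²
(N/1000)² = 3,570 / 173.29 = 20.6013
N = 1000 × √20.6013 ≈ 4,538.9

≈ 4550 RPM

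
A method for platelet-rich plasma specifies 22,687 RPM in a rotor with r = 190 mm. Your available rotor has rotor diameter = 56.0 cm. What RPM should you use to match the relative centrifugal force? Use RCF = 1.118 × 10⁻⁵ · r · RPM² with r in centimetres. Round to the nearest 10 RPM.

Original rotor: r = 190 mm = 19.0 cm
RCF_original = 1.118 × 10⁻⁵ × 19 × (22687)² = 1.118 × 10⁻⁵ × 19 × 514,699,969 ≈ 109,332.6 × g
Your rotor: r = 56.0 / 2 = 28 cm
109,332.6 = 1.118 × 10⁻⁵ × 28 × N²
N² = 109,332.6 / (31.304 × 10⁻⁵) = 349,260,797
N ≈ √349,260,797 ≈ 18,688.5

18690 RPM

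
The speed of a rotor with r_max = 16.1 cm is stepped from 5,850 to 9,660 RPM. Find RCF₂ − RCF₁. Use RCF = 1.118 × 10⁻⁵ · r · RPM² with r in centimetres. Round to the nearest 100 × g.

≈ 10600 × g

RCF₁ = 1.118 × 10⁻⁵ × 16.1 × (5850)² = 1.118 × 10⁻⁵ × 16.1 × 34,222,500 ≈ 6,160 × g
RCF₂ = 1.118 × 10⁻⁵ × 16.1 × (9660)² = 1.118 × 10⁻⁵ × 16.1 × 93,315,600 ≈ 16,796.6 × g
Increase = 16,796.6 − 6,160 = 10,636.6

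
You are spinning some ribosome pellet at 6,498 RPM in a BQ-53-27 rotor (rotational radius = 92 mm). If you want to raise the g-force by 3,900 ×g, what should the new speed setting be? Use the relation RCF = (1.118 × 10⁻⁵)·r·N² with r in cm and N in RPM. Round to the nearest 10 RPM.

N₂ ≈ 8950 RPM

r = 92 mm = 9.2 cm
Current RCF = 1.118 × 10⁻⁵ × 9.2 × (6498)² = 1.118 × 10⁻⁵ × 9.2 × 42,224,004 ≈ 4,343 × g
Target RCF = 4,343 + 3,900 = 8,243 × g
N² = 8,243 / (10.2856 × 10⁻⁵) = 80,141,168
N ≈ √80,141,168 ≈ 8,952.2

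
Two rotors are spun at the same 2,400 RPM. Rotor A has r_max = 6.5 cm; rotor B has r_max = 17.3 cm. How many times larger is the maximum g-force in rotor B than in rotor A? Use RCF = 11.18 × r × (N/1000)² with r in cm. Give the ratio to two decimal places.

2.66

At fixed N, RCF ∝ r, so RCF_B/RCF_A = r_B/r_A = 17.3 / 6.5 = 2.6615.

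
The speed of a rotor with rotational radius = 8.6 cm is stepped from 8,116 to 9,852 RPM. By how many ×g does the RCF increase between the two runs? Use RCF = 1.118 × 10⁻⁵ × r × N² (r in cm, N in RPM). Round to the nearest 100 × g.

3000 ×g

RCF₁ = 1.118 × 10⁻⁵ × 8.6 × (8116)² = 1.118 × 10⁻⁵ × 8.6 × 65,869,456 ≈ 6,333.2 × g
RCF₂ = 1.118 × 10⁻⁵ × 8.6 × (9852)² = 1.118 × 10⁻⁵ × 8.6 × 97,061,904 ≈ 9,332.3 × g
Increase = 9,332.3 − 6,333.2 = 2,999.1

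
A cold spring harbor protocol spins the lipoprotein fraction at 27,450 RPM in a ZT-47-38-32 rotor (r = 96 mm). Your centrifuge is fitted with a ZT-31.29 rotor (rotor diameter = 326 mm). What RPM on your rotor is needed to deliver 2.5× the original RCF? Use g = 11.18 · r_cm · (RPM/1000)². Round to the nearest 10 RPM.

Original rotor: r = 96 mm = 9.6 cm
RCF = 11.18 × r × (N/1000)²
RCF_original = 11.18 × 9.6 × (27.45)² = 11.18 × 9.6 × 753.5025 ≈ 80,871.9 × g
Target RCF = 2.5 × 80,871.9 ≈ 202,179.8 × g
Your rotor: r = 326 mm / 2 = 163 mm = 16.3 cm
202,179.8 = 11.18 × 16.3 × (N/1000)²
(N/1000)² = 202,179.8 / 182.234 = 1109.452
N = 1000 × √1109.452 ≈ 33,308.4

33310 RPM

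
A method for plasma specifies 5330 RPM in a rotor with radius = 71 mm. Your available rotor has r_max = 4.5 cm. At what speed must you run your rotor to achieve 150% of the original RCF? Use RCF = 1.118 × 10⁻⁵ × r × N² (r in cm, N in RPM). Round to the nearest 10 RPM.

≈ 8200 RPM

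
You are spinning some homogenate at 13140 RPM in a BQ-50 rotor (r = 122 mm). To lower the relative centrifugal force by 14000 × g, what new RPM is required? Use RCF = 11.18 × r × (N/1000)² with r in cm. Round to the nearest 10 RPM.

N₂ ≈ 8370 RPM

r = 122 mm = 12.2 cm
Current RCF = 11.18 × 12.2 × (13.14)² = 11.18 × 12.2 × 172.6596 ≈ 23,550.1 × g
Target RCF = 23,550.1 − 14,000 = 9,550.1 × g
(N/1000)² = 9,550.1 / 136.396 = 70.01745
N = 1000 × √70.01745 ≈ 8,367.6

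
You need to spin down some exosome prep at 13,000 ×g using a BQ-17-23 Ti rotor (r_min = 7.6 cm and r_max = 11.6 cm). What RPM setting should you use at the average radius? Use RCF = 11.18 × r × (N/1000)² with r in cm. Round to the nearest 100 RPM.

r_avg = (7.6 + 11.6) / 2 = 9.6 cm
RCF = 11.18 × r × (N/1000)²
13,000 = 11.18 × 9.6 × (N/1000)²
(N/1000)² = 13,000 / 107.328 = 121.124
N = 1000 × √121.124 ≈ 11,005.6

N ≈ 11000 RPM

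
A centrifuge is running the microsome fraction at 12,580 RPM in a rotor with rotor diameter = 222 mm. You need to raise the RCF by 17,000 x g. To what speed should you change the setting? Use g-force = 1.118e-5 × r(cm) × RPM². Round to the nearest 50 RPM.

≈ 17200 RPM

r = 222 mm / 2 = 111 mm = 11.1 cm
Current RCF = 1.118 × 10⁻⁵ × 11.1 × (12580)² = 1.118 × 10⁻⁵ × 11.1 × 158,256,400 ≈ 19,639.3 × g
Target RCF = 19,639.3 + 17,000 = 36,639.3 × g
N² = 36,639.3 / (12.4098 × 10⁻⁵) = 295,244,887
N ≈ √295,244,887 ≈ 17,182.7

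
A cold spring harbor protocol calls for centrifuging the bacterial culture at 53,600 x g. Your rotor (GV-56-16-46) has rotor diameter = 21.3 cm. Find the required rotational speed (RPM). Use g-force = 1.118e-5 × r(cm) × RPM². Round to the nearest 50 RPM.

≈ 21200 RPM

r = 21.3 / 2 = 10.65 cm
53,600 = 1.118 × 10⁻⁵ × 10.65 × N²
N² = 53,600 / (11.9067 × 10⁻⁵) = 450,166,713
N ≈ √450,166,713 ≈ 21,217.1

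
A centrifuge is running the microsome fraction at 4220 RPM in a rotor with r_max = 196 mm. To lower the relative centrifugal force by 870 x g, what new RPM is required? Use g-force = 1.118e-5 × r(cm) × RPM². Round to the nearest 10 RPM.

3720 RPM

r = 196 mm = 19.6 cm
Current RCF = 1.118 × 10⁻⁵ × 19.6 × (4220)² = 1.118 × 10⁻⁵ × 19.6 × 17,808,400 ≈ 3,902.3 × g
Target RCF = 3,902.3 − 870 = 3,032.3 × g
N² = 3,032.3 / (21.9128 × 10⁻⁵) = 13,838,031
N ≈ √13,838,031 ≈ 3,720.0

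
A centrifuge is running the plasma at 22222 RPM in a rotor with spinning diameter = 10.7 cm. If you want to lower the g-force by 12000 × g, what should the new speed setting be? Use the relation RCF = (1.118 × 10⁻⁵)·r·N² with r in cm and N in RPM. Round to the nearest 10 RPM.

r = 10.7 / 2 = 5.35 cm
Current RCF = 1.118 × 10⁻⁵ × 5.35 × (22222)² = 1.118 × 10⁻⁵ × 5.35 × 493,817,284 ≈ 29,536.7 × g
Target RCF = 29,536.7 − 12,000 = 17,536.7 × g
N² = 17,536.7 / (5.9813 × 10⁻⁵) = 293,192,115
N ≈ √293,192,115 ≈ 17,122.9

17120 RPM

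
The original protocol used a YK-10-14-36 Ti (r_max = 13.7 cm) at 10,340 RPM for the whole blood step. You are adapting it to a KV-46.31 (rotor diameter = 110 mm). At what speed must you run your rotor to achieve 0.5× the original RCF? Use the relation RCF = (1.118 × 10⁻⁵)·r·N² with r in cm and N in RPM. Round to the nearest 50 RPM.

≈ 11550 RPM

RCF_original = 1.118 × 10⁻⁵ × 13.7 × (10340)² = 1.118 × 10⁻⁵ × 13.7 × 106,915,600 ≈ 16,375.8 × g
Target RCF = 0.5 × 16,375.8 ≈ 8,187.9 × g
Your rotor: r = 110 mm / 2 = 55 mm = 5.5 cm
8,187.9 = 1.118 × 10⁻⁵ × 5.5 × N²
N² = 8,187.9 / (6.149 × 10⁻⁵) = 133,158,237
N ≈ √133,158,237 ≈ 11,539.4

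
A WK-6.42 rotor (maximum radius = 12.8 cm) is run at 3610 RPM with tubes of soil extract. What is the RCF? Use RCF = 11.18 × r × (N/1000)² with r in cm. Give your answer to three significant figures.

RCF = 11.18 × 12.8 × (3.61)² = 11.18 × 12.8 × 13.0321 ≈ 1,864.9 × g

1860 g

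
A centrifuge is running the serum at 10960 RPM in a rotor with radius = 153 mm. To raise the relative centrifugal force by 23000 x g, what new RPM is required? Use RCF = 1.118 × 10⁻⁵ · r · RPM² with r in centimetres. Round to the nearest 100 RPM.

r = 153 mm = 15.3 cm
Current RCF = 1.118 × 10⁻⁵ × 15.3 × (10960)² = 1.118 × 10⁻⁵ × 15.3 × 120,121,600 ≈ 20,547.3 × g
Target RCF = 20,547.3 + 23,000 = 43,547.3 × g
N² = 43,547.3 / (17.1054 × 10⁻⁵) = 254,582,179
N ≈ √254,582,179 ≈ 15,955.6

≈ 16000 RPM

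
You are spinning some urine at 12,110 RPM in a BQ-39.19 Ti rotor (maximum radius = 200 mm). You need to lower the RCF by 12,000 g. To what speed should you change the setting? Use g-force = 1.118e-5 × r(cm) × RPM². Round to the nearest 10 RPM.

r = 200 mm = 20.0 cm
Current RCF = 1.118 × 10⁻⁵ × 20 × (12110)² = 1.118 × 10⁻⁵ × 20 × 146,652,100 ≈ 32,791.4 × g
Target RCF = 32,791.4 − 12,000 = 20,791.4 × g
N² = 20,791.4 / (22.36 × 10⁻⁵) = 92,984,794
N ≈ √92,984,794 ≈ 9,642.9

≈ 9640 RPM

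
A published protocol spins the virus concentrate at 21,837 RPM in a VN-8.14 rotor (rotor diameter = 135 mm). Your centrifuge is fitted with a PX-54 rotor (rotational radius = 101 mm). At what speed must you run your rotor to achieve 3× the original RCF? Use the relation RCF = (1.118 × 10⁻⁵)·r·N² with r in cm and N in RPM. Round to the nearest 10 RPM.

Original rotor: r = 135 mm / 2 = 67.5 mm = 6.75 cm
RCF_original = 1.118 × 10⁻⁵ × 6.75 × (21837)² = 1.118 × 10⁻⁵ × 6.75 × 476,854,569 ≈ 35,985.8 × g
Target RCF = 3 × 35,985.8 ≈ 107,957.4 × g
Your rotor: r = 101 mm = 10.1 cm
107,957.4 = 1.118 × 10⁻⁵ × 10.1 × N²
N² = 107,957.4 / (11.2918 × 10⁻⁵) = 956,069,006
N ≈ √956,069,006 ≈ 30,920.4

≈ 30920 RPM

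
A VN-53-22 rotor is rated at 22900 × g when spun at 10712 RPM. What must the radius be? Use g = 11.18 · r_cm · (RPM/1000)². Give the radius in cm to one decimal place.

17.9 cm

22900 = 11.18 × r × (10.712)²
r = 22900 / (11.18 × 114.746944) = 22900 / 1282.871 ≈ 17.851 cm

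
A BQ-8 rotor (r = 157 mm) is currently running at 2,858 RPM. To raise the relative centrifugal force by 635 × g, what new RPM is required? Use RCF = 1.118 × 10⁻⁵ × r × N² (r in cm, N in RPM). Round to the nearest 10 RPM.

≈ 3430 RPM

r = 157 mm = 15.7 cm
Current RCF = 1.118 × 10⁻⁵ × 15.7 × (2858)² = 1.118 × 10⁻⁵ × 15.7 × 8,168,164 ≈ 1,433.7 × g
Target RCF = 1,433.7 + 635 = 2,068.7 × g
N² = 2,068.7 / (17.5526 × 10⁻⁵) = 11,785,718
N ≈ √11,785,718 ≈ 3,433.0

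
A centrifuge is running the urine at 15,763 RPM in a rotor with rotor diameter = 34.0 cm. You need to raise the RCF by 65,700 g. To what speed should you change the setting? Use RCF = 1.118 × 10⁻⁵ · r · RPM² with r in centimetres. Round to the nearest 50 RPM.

N₂ ≈ 24400 RPM

r = 34.0 / 2 = 17 cm
Current RCF = 1.118 × 10⁻⁵ × 17 × (15763)² = 1.118 × 10⁻⁵ × 17 × 248,472,169 ≈ 47,224.6 × g
Target RCF = 47,224.6 + 65,700 = 112,924.6 × g
N² = 112,924.6 / (19.006 × 10⁻⁵) = 594,152,373
N ≈ √594,152,373 ≈ 24,375.2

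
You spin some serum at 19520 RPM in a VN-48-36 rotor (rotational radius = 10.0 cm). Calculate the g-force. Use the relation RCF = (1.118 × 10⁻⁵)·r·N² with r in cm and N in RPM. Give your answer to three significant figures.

RCF = 1.118 × 10⁻⁵ × 10 × (19520)² = 1.118 × 10⁻⁵ × 10 × 381,030,400 ≈ 42,599.2 × g

≈ 42600 × g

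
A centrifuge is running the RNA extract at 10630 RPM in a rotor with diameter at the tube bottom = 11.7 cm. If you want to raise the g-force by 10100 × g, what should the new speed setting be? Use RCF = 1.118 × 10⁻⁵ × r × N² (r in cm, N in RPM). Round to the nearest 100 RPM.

r = 11.7 / 2 = 5.85 cm
Current RCF = 1.118 × 10⁻⁵ × 5.85 × (10630)² = 1.118 × 10⁻⁵ × 5.85 × 112,996,900 ≈ 7,390.3 × g
Target RCF = 7,390.3 + 10,100 = 17,490.3 × g
N² = 17,490.3 / (6.5403 × 10⁻⁵) = 267,423,513
N ≈ √267,423,513 ≈ 16,353.1

≈ 16400 RPM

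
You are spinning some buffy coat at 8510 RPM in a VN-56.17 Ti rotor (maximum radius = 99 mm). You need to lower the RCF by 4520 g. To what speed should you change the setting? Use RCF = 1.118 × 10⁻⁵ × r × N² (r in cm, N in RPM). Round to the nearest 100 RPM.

5600 RPM

r = 99 mm = 9.9 cm
Current RCF = 1.118 × 10⁻⁵ × 9.9 × (8510)² = 1.118 × 10⁻⁵ × 9.9 × 72,420,100 ≈ 8,015.6 × g
Target RCF = 8,015.6 − 4,520 = 3,495.6 × g
N² = 3,495.6 / (11.0682 × 10⁻⁵) = 31,582,371
N ≈ √31,582,371 ≈ 5,619.8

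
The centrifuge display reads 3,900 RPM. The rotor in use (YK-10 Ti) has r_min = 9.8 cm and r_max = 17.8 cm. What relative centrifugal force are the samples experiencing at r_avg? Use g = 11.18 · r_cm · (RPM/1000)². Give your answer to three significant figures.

≈ 2350 x g

r_avg = (9.8 + 17.8) / 2 = 13.8 cm
RCF = 11.18 × 13.8 × (3.9)² = 11.18 × 13.8 × 15.21 ≈ 2,346.7 × g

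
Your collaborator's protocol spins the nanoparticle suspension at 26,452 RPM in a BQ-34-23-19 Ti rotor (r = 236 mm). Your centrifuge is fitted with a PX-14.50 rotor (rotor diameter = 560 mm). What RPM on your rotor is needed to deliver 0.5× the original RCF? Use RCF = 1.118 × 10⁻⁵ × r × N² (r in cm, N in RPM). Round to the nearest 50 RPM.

17150 RPM

Original rotor: r = 236 mm = 23.6 cm
RCF_original = 1.118 × 10⁻⁵ × 23.6 × (26452)² = 1.118 × 10⁻⁵ × 23.6 × 699,708,304 ≈ 184,616.6 × g
Target RCF = 0.5 × 184,616.6 ≈ 92,308.3 × g
Your rotor: r = 560 mm / 2 = 280 mm = 28 cm
92,308.3 = 1.118 × 10⁻⁵ × 28 × N²
N² = 92,308.3 / (31.304 × 10⁻⁵) = 294,877,013
N ≈ √294,877,013 ≈ 17,172.0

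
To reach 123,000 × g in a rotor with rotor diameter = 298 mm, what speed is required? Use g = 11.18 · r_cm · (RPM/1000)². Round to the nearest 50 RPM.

N ≈ 27150 RPM

r = 298 mm / 2 = 149 mm = 14.9 cm
123,000 = 11.18 × 14.9 × (N/1000)²
(N/1000)² = 123,000 / 166.582 = 738.3751
N = 1000 × √738.3751 ≈ 27,173.1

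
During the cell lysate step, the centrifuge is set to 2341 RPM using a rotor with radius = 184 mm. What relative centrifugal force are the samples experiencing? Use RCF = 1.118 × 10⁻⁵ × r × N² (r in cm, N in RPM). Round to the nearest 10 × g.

r = 184 mm = 18.4 cm
RCF = 1.118 × 10⁻⁵ × r × N²
RCF = 1.118 × 10⁻⁵ × 18.4 × (2341)² = 1.118 × 10⁻⁵ × 18.4 × 5,480,281 ≈ 1,127.4 × g

1130 g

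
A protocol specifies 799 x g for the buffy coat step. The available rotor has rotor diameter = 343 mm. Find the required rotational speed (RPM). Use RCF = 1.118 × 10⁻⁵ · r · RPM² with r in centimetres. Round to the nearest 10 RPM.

N ≈ 2040 RPM

r = 343 mm / 2 = 171.5 mm = 17.15 cm
799 = 1.118 × 10⁻⁵ × 17.15 × N²
N² = 799 / (19.1737 × 10⁻⁵) = 4,167,166
N ≈ √4,167,166 ≈ 2,041.4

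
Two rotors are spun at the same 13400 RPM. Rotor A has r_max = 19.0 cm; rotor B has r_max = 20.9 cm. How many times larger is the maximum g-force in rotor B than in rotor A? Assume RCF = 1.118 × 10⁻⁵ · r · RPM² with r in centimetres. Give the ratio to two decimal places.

1.10

At fixed N, RCF ∝ r, so RCF_B/RCF_A = r_B/r_A = 20.9 / 19.0 = 1.1000.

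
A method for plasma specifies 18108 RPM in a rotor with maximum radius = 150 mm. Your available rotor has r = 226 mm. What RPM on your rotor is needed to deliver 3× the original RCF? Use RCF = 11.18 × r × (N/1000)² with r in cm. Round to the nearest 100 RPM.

25600 RPM

Original rotor: r = 150 mm = 15.0 cm
RCF_original = 11.18 × 15 × (18.108)² = 11.18 × 15 × 327.899664 ≈ 54,988.8 × g
Target RCF = 3 × 54,988.8 ≈ 164,966.4 × g
Your rotor: r = 226 mm = 22.6 cm
164,966.4 = 11.18 × 22.6 × (N/1000)²
(N/1000)² = 164,966.4 / 252.668 = 652.8979
N = 1000 × √652.8979 ≈ 25,551.9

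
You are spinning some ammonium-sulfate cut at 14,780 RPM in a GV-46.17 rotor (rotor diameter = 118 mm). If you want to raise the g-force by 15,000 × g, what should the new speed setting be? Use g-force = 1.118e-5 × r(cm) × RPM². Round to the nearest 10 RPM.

r = 118 mm / 2 = 59 mm = 5.9 cm
Current RCF = 1.118 × 10⁻⁵ × 5.9 × (14780)² = 1.118 × 10⁻⁵ × 5.9 × 218,448,400 ≈ 14,409.3 × g
Target RCF = 14,409.3 + 15,000 = 29,409.3 × g
N² = 29,409.3 / (6.5962 × 10⁻⁵) = 445,852,157
N ≈ √445,852,157 ≈ 21,115.2

≈ 21120 RPM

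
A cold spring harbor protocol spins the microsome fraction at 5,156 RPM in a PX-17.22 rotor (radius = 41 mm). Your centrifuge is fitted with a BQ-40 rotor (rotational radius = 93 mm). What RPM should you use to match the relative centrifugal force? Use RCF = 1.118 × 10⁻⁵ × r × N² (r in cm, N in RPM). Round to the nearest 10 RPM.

≈ 3420 RPM

Original rotor: r = 41 mm = 4.1 cm
RCF_original = 1.118 × 10⁻⁵ × 4.1 × (5156)² = 1.118 × 10⁻⁵ × 4.1 × 26,584,336 ≈ 1,218.6 × g
Your rotor: r = 93 mm = 9.3 cm
1,218.6 = 1.118 × 10⁻⁵ × 9.3 × N²
N² = 1,218.6 / (10.3974 × 10⁻⁵) = 11,720,238
N ≈ √11,720,238 ≈ 3,423.5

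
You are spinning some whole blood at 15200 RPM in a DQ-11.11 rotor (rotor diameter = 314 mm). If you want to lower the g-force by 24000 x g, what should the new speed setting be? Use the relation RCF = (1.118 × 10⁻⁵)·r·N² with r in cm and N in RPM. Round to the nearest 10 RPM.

r = 314 mm / 2 = 157 mm = 15.7 cm
Current RCF = 1.118 × 10⁻⁵ × 15.7 × (15200)² = 1.118 × 10⁻⁵ × 15.7 × 231,040,000 ≈ 40,553.5 × g
Target RCF = 40,553.5 − 24,000 = 16,553.5 × g
N² = 16,553.5 / (17.5526 × 10⁻⁵) = 94,307,966
N ≈ √94,307,966 ≈ 9,711.2

N₂ ≈ 9710 RPM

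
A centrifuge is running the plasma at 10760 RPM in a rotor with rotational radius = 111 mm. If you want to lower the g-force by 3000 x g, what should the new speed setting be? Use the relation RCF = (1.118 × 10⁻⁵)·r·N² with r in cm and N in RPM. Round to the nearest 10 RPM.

N₂ ≈ 9570 RPM

r = 111 mm = 11.1 cm
Current RCF = 1.118 × 10⁻⁵ × 11.1 × (10760)² = 1.118 × 10⁻⁵ × 11.1 × 115,777,600 ≈ 14,367.8 × g
Target RCF = 14,367.8 − 3,000 = 11,367.8 × g
N² = 11,367.8 / (12.4098 × 10⁻⁵) = 91,603,410
N ≈ √91,603,410 ≈ 9,571.0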